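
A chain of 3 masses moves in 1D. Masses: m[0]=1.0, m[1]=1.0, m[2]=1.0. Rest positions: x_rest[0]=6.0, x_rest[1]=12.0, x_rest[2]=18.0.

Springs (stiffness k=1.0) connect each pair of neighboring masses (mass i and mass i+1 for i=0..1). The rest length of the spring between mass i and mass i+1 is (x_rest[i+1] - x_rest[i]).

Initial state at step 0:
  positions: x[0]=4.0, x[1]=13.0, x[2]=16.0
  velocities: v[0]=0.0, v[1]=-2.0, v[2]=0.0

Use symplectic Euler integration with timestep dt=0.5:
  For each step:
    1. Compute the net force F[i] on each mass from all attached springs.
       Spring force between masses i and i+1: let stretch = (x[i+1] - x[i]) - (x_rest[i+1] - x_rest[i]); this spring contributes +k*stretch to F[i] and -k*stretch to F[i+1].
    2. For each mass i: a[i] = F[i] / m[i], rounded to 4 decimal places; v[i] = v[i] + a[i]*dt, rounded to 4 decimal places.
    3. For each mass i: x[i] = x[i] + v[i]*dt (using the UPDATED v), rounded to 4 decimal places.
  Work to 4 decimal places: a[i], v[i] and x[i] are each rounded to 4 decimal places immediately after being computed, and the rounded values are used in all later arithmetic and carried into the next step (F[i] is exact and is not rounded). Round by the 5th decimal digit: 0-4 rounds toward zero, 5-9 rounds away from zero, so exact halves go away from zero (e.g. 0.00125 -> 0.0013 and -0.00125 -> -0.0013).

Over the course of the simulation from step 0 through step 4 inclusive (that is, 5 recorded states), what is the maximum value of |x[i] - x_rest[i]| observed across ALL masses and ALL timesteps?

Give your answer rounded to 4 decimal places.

Step 0: x=[4.0000 13.0000 16.0000] v=[0.0000 -2.0000 0.0000]
Step 1: x=[4.7500 10.5000 16.7500] v=[1.5000 -5.0000 1.5000]
Step 2: x=[5.4375 8.1250 17.4375] v=[1.3750 -4.7500 1.3750]
Step 3: x=[5.2969 7.4063 17.2969] v=[-0.2813 -1.4375 -0.2813]
Step 4: x=[4.1836 8.6329 16.1836] v=[-2.2266 2.4531 -2.2266]
Max displacement = 4.5937

Answer: 4.5937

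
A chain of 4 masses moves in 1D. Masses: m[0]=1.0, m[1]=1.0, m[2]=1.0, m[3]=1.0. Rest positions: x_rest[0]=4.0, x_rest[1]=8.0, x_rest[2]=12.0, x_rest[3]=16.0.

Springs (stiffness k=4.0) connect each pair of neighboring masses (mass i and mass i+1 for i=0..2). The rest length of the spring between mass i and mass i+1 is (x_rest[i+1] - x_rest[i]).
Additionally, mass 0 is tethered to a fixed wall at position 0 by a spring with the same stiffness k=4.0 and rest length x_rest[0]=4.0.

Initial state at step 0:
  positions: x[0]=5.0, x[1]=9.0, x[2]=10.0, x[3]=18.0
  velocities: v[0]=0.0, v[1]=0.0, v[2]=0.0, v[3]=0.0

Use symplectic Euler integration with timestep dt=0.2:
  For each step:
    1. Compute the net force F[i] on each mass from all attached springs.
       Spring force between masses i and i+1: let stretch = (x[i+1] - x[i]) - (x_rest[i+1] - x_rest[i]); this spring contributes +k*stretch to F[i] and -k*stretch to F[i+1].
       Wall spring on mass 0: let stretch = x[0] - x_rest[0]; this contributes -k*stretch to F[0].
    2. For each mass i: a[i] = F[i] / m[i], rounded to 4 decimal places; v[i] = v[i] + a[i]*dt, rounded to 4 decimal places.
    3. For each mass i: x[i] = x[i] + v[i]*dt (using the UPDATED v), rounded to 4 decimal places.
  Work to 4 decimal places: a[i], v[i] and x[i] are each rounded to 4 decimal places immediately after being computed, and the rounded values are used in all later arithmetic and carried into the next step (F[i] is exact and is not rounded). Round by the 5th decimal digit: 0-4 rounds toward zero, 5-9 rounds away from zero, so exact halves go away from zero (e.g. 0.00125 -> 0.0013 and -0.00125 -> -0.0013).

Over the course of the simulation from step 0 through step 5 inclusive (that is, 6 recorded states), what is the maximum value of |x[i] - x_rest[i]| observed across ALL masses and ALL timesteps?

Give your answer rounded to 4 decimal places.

Answer: 2.8633

Derivation:
Step 0: x=[5.0000 9.0000 10.0000 18.0000] v=[0.0000 0.0000 0.0000 0.0000]
Step 1: x=[4.8400 8.5200 11.1200 17.3600] v=[-0.8000 -2.4000 5.6000 -3.2000]
Step 2: x=[4.4944 7.8672 12.8224 16.3616] v=[-1.7280 -3.2640 8.5120 -4.9920]
Step 3: x=[3.9693 7.4676 14.2982 15.4369] v=[-2.6253 -1.9981 7.3792 -4.6234]
Step 4: x=[3.3689 7.6011 14.8633 14.9700] v=[-3.0021 0.6677 2.8257 -2.3344]
Step 5: x=[2.9066 8.2194 14.2836 15.1260] v=[-2.3115 3.0917 -2.8987 0.7802]
Max displacement = 2.8633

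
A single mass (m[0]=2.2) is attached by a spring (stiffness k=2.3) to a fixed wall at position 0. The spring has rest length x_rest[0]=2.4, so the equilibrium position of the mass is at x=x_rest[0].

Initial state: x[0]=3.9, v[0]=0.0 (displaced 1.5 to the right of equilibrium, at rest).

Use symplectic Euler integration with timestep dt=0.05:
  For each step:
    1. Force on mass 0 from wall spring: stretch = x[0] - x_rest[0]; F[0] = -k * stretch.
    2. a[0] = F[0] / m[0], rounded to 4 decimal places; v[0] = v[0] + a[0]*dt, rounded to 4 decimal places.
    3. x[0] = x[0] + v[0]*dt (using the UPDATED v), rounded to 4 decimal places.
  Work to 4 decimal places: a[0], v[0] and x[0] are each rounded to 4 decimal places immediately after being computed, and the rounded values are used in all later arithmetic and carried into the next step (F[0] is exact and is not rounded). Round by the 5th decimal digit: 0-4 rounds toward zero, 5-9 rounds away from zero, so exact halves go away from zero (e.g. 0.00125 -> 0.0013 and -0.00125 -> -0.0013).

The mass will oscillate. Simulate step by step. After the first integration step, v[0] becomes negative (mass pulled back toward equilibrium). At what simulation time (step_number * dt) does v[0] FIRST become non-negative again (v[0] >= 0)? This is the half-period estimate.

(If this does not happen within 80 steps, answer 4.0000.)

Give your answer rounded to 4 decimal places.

Answer: 3.1000

Derivation:
Step 0: x=[3.9000] v=[0.0000]
Step 1: x=[3.8961] v=[-0.0784]
Step 2: x=[3.8883] v=[-0.1566]
Step 3: x=[3.8766] v=[-0.2344]
Step 4: x=[3.8610] v=[-0.3116]
Step 5: x=[3.8416] v=[-0.3880]
Step 6: x=[3.8184] v=[-0.4634]
Step 7: x=[3.7915] v=[-0.5375]
Step 8: x=[3.7610] v=[-0.6102]
Step 9: x=[3.7269] v=[-0.6813]
Step 10: x=[3.6894] v=[-0.7507]
Step 11: x=[3.6485] v=[-0.8181]
Step 12: x=[3.6043] v=[-0.8834]
Step 13: x=[3.5570] v=[-0.9464]
Step 14: x=[3.5067] v=[-1.0069]
Step 15: x=[3.4535] v=[-1.0648]
Step 16: x=[3.3975] v=[-1.1199]
Step 17: x=[3.3389] v=[-1.1720]
Step 18: x=[3.2778] v=[-1.2211]
Step 19: x=[3.2145] v=[-1.2670]
Step 20: x=[3.1490] v=[-1.3096]
Step 21: x=[3.0816] v=[-1.3488]
Step 22: x=[3.0124] v=[-1.3844]
Step 23: x=[2.9416] v=[-1.4164]
Step 24: x=[2.8694] v=[-1.4447]
Step 25: x=[2.7959] v=[-1.4692]
Step 26: x=[2.7214] v=[-1.4899]
Step 27: x=[2.6461] v=[-1.5067]
Step 28: x=[2.5701] v=[-1.5196]
Step 29: x=[2.4937] v=[-1.5285]
Step 30: x=[2.4170] v=[-1.5334]
Step 31: x=[2.3403] v=[-1.5343]
Step 32: x=[2.2637] v=[-1.5312]
Step 33: x=[2.1875] v=[-1.5241]
Step 34: x=[2.1119] v=[-1.5130]
Step 35: x=[2.0370] v=[-1.4979]
Step 36: x=[1.9631] v=[-1.4789]
Step 37: x=[1.8903] v=[-1.4561]
Step 38: x=[1.8188] v=[-1.4295]
Step 39: x=[1.7488] v=[-1.3991]
Step 40: x=[1.6805] v=[-1.3651]
Step 41: x=[1.6141] v=[-1.3275]
Step 42: x=[1.5498] v=[-1.2864]
Step 43: x=[1.4877] v=[-1.2420]
Step 44: x=[1.4280] v=[-1.1943]
Step 45: x=[1.3708] v=[-1.1435]
Step 46: x=[1.3163] v=[-1.0897]
Step 47: x=[1.2646] v=[-1.0331]
Step 48: x=[1.2159] v=[-0.9738]
Step 49: x=[1.1703] v=[-0.9119]
Step 50: x=[1.1279] v=[-0.8476]
Step 51: x=[1.0888] v=[-0.7811]
Step 52: x=[1.0532] v=[-0.7126]
Step 53: x=[1.0211] v=[-0.6422]
Step 54: x=[0.9926] v=[-0.5701]
Step 55: x=[0.9678] v=[-0.4965]
Step 56: x=[0.9467] v=[-0.4216]
Step 57: x=[0.9294] v=[-0.3456]
Step 58: x=[0.9160] v=[-0.2687]
Step 59: x=[0.9064] v=[-0.1911]
Step 60: x=[0.9008] v=[-0.1130]
Step 61: x=[0.8991] v=[-0.0346]
Step 62: x=[0.9013] v=[0.0439]
First v>=0 after going negative at step 62, time=3.1000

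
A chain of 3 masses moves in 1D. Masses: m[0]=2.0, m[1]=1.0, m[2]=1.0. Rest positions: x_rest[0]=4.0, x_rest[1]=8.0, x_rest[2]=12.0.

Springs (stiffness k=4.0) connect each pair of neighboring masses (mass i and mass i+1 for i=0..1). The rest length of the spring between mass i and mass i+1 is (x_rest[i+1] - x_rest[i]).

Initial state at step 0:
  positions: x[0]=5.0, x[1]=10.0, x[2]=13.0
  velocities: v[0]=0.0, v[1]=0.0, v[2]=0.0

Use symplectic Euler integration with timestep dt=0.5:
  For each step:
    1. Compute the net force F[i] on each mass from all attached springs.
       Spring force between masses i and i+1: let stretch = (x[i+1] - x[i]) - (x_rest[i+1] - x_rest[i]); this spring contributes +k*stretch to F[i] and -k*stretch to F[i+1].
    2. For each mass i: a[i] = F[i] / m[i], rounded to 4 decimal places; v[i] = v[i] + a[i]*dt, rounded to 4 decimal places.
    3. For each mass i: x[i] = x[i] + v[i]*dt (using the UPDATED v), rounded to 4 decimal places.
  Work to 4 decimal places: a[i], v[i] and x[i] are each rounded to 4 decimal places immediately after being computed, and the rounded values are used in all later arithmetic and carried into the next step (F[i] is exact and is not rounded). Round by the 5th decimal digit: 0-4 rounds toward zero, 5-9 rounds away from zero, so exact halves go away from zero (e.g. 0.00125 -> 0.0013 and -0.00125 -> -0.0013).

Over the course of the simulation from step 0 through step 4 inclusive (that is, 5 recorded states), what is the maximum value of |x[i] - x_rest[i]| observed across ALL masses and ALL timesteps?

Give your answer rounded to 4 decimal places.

Answer: 2.2500

Derivation:
Step 0: x=[5.0000 10.0000 13.0000] v=[0.0000 0.0000 0.0000]
Step 1: x=[5.5000 8.0000 14.0000] v=[1.0000 -4.0000 2.0000]
Step 2: x=[5.2500 9.5000 13.0000] v=[-0.5000 3.0000 -2.0000]
Step 3: x=[5.1250 10.2500 12.5000] v=[-0.2500 1.5000 -1.0000]
Step 4: x=[5.5625 8.1250 13.7500] v=[0.8750 -4.2500 2.5000]
Max displacement = 2.2500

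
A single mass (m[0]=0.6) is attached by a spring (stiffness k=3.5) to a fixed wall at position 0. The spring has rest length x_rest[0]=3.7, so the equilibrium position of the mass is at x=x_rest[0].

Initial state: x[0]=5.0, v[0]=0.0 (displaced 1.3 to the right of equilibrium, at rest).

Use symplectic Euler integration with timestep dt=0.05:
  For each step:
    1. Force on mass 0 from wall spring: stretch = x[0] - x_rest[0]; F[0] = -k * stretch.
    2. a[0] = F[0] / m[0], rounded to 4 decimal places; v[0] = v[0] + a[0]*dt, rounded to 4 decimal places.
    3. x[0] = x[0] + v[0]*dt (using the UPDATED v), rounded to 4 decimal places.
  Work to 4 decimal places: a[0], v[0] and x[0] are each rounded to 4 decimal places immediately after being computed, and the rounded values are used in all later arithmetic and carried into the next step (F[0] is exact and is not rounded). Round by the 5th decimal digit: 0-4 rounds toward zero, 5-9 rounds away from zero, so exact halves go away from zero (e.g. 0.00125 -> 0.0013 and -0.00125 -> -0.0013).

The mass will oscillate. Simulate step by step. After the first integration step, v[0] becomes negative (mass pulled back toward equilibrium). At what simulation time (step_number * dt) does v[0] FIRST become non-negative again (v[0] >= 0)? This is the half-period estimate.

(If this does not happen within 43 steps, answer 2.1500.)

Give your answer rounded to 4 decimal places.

Step 0: x=[5.0000] v=[0.0000]
Step 1: x=[4.9810] v=[-0.3792]
Step 2: x=[4.9434] v=[-0.7528]
Step 3: x=[4.8876] v=[-1.1155]
Step 4: x=[4.8145] v=[-1.4619]
Step 5: x=[4.7252] v=[-1.7870]
Step 6: x=[4.6209] v=[-2.0860]
Step 7: x=[4.5032] v=[-2.3546]
Step 8: x=[4.3738] v=[-2.5889]
Step 9: x=[4.2345] v=[-2.7854]
Step 10: x=[4.0874] v=[-2.9413]
Step 11: x=[3.9347] v=[-3.0543]
Step 12: x=[3.7786] v=[-3.1228]
Step 13: x=[3.6213] v=[-3.1457]
Step 14: x=[3.4652] v=[-3.1227]
Step 15: x=[3.3125] v=[-3.0542]
Step 16: x=[3.1654] v=[-2.9412]
Step 17: x=[3.0261] v=[-2.7853]
Step 18: x=[2.8967] v=[-2.5887]
Step 19: x=[2.7790] v=[-2.3544]
Step 20: x=[2.6747] v=[-2.0858]
Step 21: x=[2.5854] v=[-1.7868]
Step 22: x=[2.5123] v=[-1.4617]
Step 23: x=[2.4565] v=[-1.1153]
Step 24: x=[2.4189] v=[-0.7526]
Step 25: x=[2.4000] v=[-0.3789]
Step 26: x=[2.4000] v=[0.0003]
First v>=0 after going negative at step 26, time=1.3000

Answer: 1.3000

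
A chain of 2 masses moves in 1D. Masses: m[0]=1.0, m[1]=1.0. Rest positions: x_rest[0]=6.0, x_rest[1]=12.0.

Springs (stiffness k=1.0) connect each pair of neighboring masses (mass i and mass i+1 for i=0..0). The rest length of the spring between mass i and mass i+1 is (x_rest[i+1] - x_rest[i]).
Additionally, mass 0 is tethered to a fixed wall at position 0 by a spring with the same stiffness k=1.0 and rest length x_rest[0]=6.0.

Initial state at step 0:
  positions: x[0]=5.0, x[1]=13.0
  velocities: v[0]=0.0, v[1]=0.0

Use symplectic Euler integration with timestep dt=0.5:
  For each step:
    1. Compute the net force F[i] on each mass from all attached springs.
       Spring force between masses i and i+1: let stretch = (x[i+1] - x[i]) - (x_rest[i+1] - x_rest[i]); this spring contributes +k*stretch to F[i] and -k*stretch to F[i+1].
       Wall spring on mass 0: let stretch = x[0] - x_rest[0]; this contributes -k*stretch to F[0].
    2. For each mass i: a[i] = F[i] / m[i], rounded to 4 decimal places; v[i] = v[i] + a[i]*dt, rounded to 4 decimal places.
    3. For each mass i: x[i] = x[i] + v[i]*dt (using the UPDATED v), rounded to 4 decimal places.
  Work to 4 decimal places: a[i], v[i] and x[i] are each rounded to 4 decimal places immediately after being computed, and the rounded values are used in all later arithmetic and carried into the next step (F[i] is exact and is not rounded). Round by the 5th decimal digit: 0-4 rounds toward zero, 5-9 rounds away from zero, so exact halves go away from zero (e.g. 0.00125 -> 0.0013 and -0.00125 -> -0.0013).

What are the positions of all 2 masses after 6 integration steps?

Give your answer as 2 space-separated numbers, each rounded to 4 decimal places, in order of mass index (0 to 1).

Step 0: x=[5.0000 13.0000] v=[0.0000 0.0000]
Step 1: x=[5.7500 12.5000] v=[1.5000 -1.0000]
Step 2: x=[6.7500 11.8125] v=[2.0000 -1.3750]
Step 3: x=[7.3282 11.3594] v=[1.1563 -0.9063]
Step 4: x=[7.0821 11.3985] v=[-0.4922 0.0781]
Step 5: x=[6.1446 11.8585] v=[-1.8751 0.9199]
Step 6: x=[5.0994 12.3900] v=[-2.0905 1.0630]

Answer: 5.0994 12.3900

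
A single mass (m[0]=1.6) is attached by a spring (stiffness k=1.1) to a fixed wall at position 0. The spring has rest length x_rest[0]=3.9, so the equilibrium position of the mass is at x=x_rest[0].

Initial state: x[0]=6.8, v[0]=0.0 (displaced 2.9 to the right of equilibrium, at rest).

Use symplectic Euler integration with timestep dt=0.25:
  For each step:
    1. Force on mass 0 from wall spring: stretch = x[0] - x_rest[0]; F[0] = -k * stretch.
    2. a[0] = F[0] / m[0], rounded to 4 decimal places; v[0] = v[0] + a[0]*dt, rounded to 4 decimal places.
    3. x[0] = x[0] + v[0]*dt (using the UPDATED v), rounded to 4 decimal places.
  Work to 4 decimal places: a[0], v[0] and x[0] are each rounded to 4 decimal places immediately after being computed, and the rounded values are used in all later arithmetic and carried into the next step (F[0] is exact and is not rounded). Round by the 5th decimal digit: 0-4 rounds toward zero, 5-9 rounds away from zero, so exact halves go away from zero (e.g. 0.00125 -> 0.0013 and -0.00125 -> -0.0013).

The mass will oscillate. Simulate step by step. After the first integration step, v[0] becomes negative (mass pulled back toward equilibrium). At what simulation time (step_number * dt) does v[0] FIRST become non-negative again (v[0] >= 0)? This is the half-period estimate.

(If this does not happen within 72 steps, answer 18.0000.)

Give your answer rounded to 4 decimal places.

Answer: 4.0000

Derivation:
Step 0: x=[6.8000] v=[0.0000]
Step 1: x=[6.6754] v=[-0.4985]
Step 2: x=[6.4315] v=[-0.9755]
Step 3: x=[6.0789] v=[-1.4106]
Step 4: x=[5.6326] v=[-1.7851]
Step 5: x=[5.1119] v=[-2.0829]
Step 6: x=[4.5391] v=[-2.2912]
Step 7: x=[3.9388] v=[-2.4011]
Step 8: x=[3.3369] v=[-2.4078]
Step 9: x=[2.7592] v=[-2.3110]
Step 10: x=[2.2305] v=[-2.1149]
Step 11: x=[1.7735] v=[-1.8280]
Step 12: x=[1.4079] v=[-1.4625]
Step 13: x=[1.1494] v=[-1.0342]
Step 14: x=[1.0090] v=[-0.5615]
Step 15: x=[0.9929] v=[-0.0646]
Step 16: x=[1.1017] v=[0.4351]
First v>=0 after going negative at step 16, time=4.0000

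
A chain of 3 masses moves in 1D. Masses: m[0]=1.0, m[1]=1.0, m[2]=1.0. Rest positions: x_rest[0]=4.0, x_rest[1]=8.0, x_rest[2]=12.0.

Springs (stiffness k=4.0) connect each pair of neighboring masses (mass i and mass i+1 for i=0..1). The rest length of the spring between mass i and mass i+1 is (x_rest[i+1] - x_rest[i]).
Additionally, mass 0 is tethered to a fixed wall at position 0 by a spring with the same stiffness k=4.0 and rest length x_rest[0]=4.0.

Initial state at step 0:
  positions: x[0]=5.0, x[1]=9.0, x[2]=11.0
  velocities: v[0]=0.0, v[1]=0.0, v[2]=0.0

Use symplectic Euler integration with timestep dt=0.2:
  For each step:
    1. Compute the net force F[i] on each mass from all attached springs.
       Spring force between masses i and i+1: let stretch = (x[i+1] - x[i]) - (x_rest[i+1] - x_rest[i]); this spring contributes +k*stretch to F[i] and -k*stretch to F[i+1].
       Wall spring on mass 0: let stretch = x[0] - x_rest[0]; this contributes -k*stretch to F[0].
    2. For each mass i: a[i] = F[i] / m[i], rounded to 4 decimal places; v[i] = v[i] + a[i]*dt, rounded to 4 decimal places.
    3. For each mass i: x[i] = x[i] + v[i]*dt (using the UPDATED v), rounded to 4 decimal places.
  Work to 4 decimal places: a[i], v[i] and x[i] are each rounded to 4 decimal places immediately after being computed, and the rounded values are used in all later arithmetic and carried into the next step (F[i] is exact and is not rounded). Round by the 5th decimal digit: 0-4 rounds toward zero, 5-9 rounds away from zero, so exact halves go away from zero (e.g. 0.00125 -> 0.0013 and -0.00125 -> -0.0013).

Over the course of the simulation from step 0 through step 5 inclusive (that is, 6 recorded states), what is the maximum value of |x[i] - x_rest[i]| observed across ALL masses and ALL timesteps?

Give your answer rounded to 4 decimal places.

Answer: 1.1194

Derivation:
Step 0: x=[5.0000 9.0000 11.0000] v=[0.0000 0.0000 0.0000]
Step 1: x=[4.8400 8.6800 11.3200] v=[-0.8000 -1.6000 1.6000]
Step 2: x=[4.5200 8.1680 11.8576] v=[-1.6000 -2.5600 2.6880]
Step 3: x=[4.0605 7.6627 12.4449] v=[-2.2976 -2.5267 2.9363]
Step 4: x=[3.5277 7.3462 12.9070] v=[-2.6642 -1.5827 2.3105]
Step 5: x=[3.0414 7.3084 13.1194] v=[-2.4316 -0.1889 1.0619]
Max displacement = 1.1194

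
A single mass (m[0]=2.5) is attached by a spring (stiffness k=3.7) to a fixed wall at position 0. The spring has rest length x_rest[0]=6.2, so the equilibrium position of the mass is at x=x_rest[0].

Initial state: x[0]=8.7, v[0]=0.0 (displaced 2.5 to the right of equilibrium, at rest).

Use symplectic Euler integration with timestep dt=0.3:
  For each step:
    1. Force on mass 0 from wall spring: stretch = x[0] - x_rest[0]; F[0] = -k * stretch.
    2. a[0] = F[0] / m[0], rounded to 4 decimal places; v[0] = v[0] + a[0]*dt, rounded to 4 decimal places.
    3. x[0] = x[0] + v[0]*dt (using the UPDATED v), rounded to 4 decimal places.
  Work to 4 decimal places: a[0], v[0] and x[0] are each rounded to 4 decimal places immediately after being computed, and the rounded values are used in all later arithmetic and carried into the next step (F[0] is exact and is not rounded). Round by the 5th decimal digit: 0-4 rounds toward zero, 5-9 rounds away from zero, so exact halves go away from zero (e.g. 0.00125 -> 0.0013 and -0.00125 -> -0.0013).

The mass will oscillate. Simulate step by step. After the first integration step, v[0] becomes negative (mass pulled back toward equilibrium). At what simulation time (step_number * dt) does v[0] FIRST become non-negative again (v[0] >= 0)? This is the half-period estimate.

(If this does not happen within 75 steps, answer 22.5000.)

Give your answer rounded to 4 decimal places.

Step 0: x=[8.7000] v=[0.0000]
Step 1: x=[8.3670] v=[-1.1100]
Step 2: x=[7.7453] v=[-2.0722]
Step 3: x=[6.9178] v=[-2.7583]
Step 4: x=[5.9947] v=[-3.0770]
Step 5: x=[5.0989] v=[-2.9859]
Step 6: x=[4.3498] v=[-2.4970]
Step 7: x=[3.8472] v=[-1.6755]
Step 8: x=[3.6579] v=[-0.6309]
Step 9: x=[3.8072] v=[0.4978]
First v>=0 after going negative at step 9, time=2.7000

Answer: 2.7000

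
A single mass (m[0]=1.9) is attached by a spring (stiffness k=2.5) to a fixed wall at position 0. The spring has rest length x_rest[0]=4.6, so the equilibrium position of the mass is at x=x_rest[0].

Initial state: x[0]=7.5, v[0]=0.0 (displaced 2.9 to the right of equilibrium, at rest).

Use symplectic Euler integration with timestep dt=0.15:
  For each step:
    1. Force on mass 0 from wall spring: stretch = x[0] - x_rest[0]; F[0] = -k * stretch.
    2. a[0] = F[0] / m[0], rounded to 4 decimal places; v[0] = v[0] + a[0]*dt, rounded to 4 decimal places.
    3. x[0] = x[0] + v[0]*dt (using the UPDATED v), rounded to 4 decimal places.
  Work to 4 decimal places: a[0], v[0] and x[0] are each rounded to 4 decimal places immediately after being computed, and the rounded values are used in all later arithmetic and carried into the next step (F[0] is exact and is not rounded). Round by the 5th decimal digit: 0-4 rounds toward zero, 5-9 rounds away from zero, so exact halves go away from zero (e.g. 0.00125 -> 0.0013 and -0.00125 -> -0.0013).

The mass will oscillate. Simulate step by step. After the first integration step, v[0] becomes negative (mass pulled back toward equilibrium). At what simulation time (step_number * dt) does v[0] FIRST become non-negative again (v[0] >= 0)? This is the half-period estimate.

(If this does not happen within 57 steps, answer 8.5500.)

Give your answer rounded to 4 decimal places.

Step 0: x=[7.5000] v=[0.0000]
Step 1: x=[7.4141] v=[-0.5724]
Step 2: x=[7.2449] v=[-1.1278]
Step 3: x=[6.9974] v=[-1.6498]
Step 4: x=[6.6790] v=[-2.1230]
Step 5: x=[6.2990] v=[-2.5333]
Step 6: x=[5.8687] v=[-2.8686]
Step 7: x=[5.4009] v=[-3.1190]
Step 8: x=[4.9093] v=[-3.2771]
Step 9: x=[4.4086] v=[-3.3382]
Step 10: x=[3.9135] v=[-3.3004]
Step 11: x=[3.4388] v=[-3.1649]
Step 12: x=[2.9984] v=[-2.9357]
Step 13: x=[2.6055] v=[-2.6196]
Step 14: x=[2.2716] v=[-2.2260]
Step 15: x=[2.0066] v=[-1.7664]
Step 16: x=[1.8184] v=[-1.2545]
Step 17: x=[1.7126] v=[-0.7055]
Step 18: x=[1.6923] v=[-0.1356]
Step 19: x=[1.7580] v=[0.4383]
First v>=0 after going negative at step 19, time=2.8500

Answer: 2.8500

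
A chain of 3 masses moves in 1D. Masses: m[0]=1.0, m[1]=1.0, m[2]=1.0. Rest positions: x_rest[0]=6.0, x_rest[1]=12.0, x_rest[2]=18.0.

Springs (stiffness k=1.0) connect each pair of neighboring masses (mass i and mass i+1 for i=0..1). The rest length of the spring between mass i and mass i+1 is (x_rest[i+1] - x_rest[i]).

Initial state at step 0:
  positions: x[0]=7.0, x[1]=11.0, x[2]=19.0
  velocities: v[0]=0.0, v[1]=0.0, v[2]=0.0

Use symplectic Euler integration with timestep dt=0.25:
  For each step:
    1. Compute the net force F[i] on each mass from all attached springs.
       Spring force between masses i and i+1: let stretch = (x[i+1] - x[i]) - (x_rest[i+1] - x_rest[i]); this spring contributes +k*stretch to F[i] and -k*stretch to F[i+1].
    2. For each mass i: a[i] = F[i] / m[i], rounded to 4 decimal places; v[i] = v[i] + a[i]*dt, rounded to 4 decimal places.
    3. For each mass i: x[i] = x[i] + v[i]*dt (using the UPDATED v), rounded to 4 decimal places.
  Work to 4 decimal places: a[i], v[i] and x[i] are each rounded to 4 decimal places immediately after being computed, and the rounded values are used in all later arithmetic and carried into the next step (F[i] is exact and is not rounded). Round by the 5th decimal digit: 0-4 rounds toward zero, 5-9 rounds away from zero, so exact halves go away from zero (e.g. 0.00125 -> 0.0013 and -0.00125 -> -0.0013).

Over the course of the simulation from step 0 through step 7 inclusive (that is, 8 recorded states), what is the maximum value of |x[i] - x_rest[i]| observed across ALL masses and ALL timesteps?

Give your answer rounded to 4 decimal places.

Step 0: x=[7.0000 11.0000 19.0000] v=[0.0000 0.0000 0.0000]
Step 1: x=[6.8750 11.2500 18.8750] v=[-0.5000 1.0000 -0.5000]
Step 2: x=[6.6484 11.7031 18.6484] v=[-0.9063 1.8125 -0.9063]
Step 3: x=[6.3628 12.2744 18.3628] v=[-1.1426 2.2852 -1.1426]
Step 4: x=[6.0716 12.8568 18.0716] v=[-1.1647 2.3294 -1.1647]
Step 5: x=[5.8295 13.3410 17.8295] v=[-0.9684 1.9368 -0.9684]
Step 6: x=[5.6819 13.6363 17.6819] v=[-0.5905 1.1811 -0.5905]
Step 7: x=[5.6564 13.6873 17.6564] v=[-0.1019 0.2039 -0.1019]
Max displacement = 1.6873

Answer: 1.6873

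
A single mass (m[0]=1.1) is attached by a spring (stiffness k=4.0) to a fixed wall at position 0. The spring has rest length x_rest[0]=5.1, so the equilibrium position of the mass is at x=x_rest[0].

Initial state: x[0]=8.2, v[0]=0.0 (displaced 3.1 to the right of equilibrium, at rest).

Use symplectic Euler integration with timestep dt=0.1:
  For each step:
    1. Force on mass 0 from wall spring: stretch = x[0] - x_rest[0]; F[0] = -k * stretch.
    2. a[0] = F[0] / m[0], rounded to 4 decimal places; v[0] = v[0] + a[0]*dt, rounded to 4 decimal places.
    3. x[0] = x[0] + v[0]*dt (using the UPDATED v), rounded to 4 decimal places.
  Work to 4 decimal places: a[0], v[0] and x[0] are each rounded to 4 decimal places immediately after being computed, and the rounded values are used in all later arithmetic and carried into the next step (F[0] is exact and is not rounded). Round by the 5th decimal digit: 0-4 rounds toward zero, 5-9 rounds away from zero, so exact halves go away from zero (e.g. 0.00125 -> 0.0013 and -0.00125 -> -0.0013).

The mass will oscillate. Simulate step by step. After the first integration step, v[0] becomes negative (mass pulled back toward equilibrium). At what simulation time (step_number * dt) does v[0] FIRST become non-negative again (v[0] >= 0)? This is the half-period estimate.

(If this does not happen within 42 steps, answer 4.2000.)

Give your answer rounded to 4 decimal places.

Answer: 1.7000

Derivation:
Step 0: x=[8.2000] v=[0.0000]
Step 1: x=[8.0873] v=[-1.1273]
Step 2: x=[7.8659] v=[-2.2136]
Step 3: x=[7.5440] v=[-3.2194]
Step 4: x=[7.1332] v=[-4.1081]
Step 5: x=[6.6485] v=[-4.8475]
Step 6: x=[6.1074] v=[-5.4106]
Step 7: x=[5.5297] v=[-5.7769]
Step 8: x=[4.9364] v=[-5.9332]
Step 9: x=[4.3490] v=[-5.8737]
Step 10: x=[3.7889] v=[-5.6006]
Step 11: x=[3.2765] v=[-5.1238]
Step 12: x=[2.8304] v=[-4.4607]
Step 13: x=[2.4669] v=[-3.6354]
Step 14: x=[2.1991] v=[-2.6779]
Step 15: x=[2.0368] v=[-1.6230]
Step 16: x=[1.9859] v=[-0.5091]
Step 17: x=[2.0482] v=[0.6233]
First v>=0 after going negative at step 17, time=1.7000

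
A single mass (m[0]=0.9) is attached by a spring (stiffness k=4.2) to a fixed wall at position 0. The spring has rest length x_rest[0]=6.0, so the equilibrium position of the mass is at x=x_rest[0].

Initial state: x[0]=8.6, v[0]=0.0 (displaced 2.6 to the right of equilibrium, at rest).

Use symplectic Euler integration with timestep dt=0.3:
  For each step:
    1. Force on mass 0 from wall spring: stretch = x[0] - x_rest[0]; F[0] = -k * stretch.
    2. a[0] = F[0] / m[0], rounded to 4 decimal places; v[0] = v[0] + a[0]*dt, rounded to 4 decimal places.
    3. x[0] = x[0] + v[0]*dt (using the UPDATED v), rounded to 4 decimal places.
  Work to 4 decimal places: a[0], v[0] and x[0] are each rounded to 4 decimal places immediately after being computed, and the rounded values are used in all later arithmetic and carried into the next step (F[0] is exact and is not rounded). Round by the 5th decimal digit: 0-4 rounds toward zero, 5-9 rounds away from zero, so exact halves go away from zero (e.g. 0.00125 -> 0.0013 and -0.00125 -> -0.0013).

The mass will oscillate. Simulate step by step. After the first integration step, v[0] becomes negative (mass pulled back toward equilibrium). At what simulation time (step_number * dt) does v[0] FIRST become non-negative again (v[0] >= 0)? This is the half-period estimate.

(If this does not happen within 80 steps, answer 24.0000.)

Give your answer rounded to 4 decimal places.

Answer: 1.5000

Derivation:
Step 0: x=[8.6000] v=[0.0000]
Step 1: x=[7.5080] v=[-3.6400]
Step 2: x=[5.7826] v=[-5.7512]
Step 3: x=[4.1485] v=[-5.4469]
Step 4: x=[3.2921] v=[-2.8548]
Step 5: x=[3.5730] v=[0.9363]
First v>=0 after going negative at step 5, time=1.5000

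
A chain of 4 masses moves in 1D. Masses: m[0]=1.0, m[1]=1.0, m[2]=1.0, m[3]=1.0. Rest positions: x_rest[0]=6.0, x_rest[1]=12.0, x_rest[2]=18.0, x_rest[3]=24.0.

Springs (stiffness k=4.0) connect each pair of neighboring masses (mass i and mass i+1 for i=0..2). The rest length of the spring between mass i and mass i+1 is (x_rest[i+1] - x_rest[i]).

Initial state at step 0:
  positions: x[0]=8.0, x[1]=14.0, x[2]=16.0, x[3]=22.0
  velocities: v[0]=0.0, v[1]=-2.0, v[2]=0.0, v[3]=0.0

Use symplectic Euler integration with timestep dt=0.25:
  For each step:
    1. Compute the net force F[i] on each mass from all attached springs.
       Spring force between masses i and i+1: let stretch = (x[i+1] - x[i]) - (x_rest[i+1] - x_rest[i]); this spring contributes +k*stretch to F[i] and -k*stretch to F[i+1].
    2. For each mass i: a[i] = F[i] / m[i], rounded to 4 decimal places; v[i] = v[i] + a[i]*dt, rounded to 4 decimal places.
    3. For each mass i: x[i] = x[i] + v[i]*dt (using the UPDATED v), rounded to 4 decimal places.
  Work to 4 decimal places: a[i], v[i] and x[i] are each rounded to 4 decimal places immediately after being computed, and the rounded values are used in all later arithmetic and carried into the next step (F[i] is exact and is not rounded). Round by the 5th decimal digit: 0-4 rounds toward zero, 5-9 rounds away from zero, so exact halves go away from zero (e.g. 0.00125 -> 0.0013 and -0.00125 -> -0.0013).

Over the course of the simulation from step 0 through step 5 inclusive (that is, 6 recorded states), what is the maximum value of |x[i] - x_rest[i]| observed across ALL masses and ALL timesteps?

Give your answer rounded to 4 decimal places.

Step 0: x=[8.0000 14.0000 16.0000 22.0000] v=[0.0000 -2.0000 0.0000 0.0000]
Step 1: x=[8.0000 12.5000 17.0000 22.0000] v=[0.0000 -6.0000 4.0000 0.0000]
Step 2: x=[7.6250 11.0000 18.1250 22.2500] v=[-1.5000 -6.0000 4.5000 1.0000]
Step 3: x=[6.5938 10.4375 18.5000 22.9688] v=[-4.1250 -2.2500 1.5000 2.8750]
Step 4: x=[5.0235 10.9297 17.9766 24.0704] v=[-6.2813 1.9688 -2.0937 4.4062]
Step 5: x=[3.4297 11.7071 17.2149 25.1485] v=[-6.3751 3.1095 -3.0468 4.3124]
Max displacement = 2.5703

Answer: 2.5703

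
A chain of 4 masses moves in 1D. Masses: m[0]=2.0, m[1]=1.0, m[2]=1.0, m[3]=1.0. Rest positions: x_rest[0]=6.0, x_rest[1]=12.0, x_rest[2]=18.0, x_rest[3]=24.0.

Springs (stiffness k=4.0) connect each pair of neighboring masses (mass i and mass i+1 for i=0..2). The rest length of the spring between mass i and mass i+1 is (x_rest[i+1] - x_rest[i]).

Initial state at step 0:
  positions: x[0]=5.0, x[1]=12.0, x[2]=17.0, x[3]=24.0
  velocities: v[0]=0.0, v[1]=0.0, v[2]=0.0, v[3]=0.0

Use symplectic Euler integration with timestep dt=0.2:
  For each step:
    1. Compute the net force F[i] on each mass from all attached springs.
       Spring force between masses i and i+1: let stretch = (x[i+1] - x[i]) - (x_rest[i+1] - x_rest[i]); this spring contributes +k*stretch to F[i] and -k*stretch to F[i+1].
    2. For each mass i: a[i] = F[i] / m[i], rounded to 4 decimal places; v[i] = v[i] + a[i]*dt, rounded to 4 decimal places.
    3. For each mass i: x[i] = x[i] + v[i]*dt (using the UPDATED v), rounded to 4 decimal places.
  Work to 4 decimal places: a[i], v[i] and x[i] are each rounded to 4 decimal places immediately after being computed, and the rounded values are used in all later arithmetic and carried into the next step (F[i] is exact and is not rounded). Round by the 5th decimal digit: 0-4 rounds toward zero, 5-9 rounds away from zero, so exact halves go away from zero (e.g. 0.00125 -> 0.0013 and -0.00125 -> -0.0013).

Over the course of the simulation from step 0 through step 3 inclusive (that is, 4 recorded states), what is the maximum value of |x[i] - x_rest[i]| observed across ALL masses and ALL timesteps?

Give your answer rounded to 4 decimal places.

Step 0: x=[5.0000 12.0000 17.0000 24.0000] v=[0.0000 0.0000 0.0000 0.0000]
Step 1: x=[5.0800 11.6800 17.3200 23.8400] v=[0.4000 -1.6000 1.6000 -0.8000]
Step 2: x=[5.2080 11.2064 17.7808 23.5968] v=[0.6400 -2.3680 2.3040 -1.2160]
Step 3: x=[5.3359 10.8250 18.1203 23.3830] v=[0.6394 -1.9072 1.6973 -1.0688]
Max displacement = 1.1750

Answer: 1.1750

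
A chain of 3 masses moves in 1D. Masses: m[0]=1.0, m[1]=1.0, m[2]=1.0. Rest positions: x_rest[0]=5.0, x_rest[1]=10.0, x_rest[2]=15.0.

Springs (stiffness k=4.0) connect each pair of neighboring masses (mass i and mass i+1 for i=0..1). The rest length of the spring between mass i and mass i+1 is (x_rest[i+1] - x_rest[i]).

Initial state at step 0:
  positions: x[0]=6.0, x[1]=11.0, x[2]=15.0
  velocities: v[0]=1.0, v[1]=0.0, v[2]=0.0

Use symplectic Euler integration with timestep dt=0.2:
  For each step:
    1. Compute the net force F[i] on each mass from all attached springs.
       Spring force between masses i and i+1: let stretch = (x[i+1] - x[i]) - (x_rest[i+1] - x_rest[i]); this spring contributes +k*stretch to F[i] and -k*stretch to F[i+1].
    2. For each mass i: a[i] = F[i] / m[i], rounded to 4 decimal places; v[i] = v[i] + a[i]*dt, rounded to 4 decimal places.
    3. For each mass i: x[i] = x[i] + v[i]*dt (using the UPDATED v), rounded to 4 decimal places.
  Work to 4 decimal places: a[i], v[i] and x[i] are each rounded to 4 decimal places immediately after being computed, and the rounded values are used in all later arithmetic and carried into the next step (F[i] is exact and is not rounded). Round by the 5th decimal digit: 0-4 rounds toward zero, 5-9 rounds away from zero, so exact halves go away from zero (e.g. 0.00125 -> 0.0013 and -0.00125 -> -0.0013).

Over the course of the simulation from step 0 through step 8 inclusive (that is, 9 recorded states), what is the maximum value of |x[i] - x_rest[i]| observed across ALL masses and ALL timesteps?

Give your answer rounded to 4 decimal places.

Step 0: x=[6.0000 11.0000 15.0000] v=[1.0000 0.0000 0.0000]
Step 1: x=[6.2000 10.8400 15.1600] v=[1.0000 -0.8000 0.8000]
Step 2: x=[6.3424 10.6288 15.4288] v=[0.7120 -1.0560 1.3440]
Step 3: x=[6.3706 10.4998 15.7296] v=[0.1411 -0.6451 1.5040]
Step 4: x=[6.2595 10.5469 15.9936] v=[-0.5555 0.2354 1.3202]
Step 5: x=[6.0344 10.7795 16.1862] v=[-1.1256 1.1628 0.9628]
Step 6: x=[5.7685 11.1179 16.3137] v=[-1.3295 1.6921 0.6374]
Step 7: x=[5.5585 11.4317 16.4099] v=[-1.0500 1.5692 0.4808]
Step 8: x=[5.4882 11.6023 16.5095] v=[-0.3514 0.8532 0.4982]
Max displacement = 1.6023

Answer: 1.6023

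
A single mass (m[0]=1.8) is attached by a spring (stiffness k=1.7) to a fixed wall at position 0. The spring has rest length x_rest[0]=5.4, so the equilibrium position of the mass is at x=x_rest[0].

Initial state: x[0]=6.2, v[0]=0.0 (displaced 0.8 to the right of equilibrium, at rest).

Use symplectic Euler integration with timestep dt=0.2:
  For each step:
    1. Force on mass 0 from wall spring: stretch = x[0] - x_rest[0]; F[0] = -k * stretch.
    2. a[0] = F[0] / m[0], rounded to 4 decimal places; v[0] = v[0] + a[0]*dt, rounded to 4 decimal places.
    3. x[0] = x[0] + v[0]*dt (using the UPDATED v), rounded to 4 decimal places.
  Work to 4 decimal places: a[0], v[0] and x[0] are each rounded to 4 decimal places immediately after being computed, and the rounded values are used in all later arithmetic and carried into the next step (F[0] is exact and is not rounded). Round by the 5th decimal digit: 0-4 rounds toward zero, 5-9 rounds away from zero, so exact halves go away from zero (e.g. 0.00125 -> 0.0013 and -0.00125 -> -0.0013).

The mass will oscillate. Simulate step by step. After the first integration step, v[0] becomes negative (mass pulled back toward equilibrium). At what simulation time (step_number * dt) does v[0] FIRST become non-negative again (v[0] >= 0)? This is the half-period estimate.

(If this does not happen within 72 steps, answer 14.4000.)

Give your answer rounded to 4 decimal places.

Answer: 3.4000

Derivation:
Step 0: x=[6.2000] v=[0.0000]
Step 1: x=[6.1698] v=[-0.1511]
Step 2: x=[6.1105] v=[-0.2965]
Step 3: x=[6.0244] v=[-0.4307]
Step 4: x=[5.9147] v=[-0.5486]
Step 5: x=[5.7855] v=[-0.6458]
Step 6: x=[5.6418] v=[-0.7186]
Step 7: x=[5.4889] v=[-0.7643]
Step 8: x=[5.3327] v=[-0.7811]
Step 9: x=[5.1790] v=[-0.7684]
Step 10: x=[5.0337] v=[-0.7267]
Step 11: x=[4.9022] v=[-0.6575]
Step 12: x=[4.7895] v=[-0.5635]
Step 13: x=[4.6999] v=[-0.4482]
Step 14: x=[4.6367] v=[-0.3160]
Step 15: x=[4.6023] v=[-0.1718]
Step 16: x=[4.5981] v=[-0.0211]
Step 17: x=[4.6242] v=[0.1304]
First v>=0 after going negative at step 17, time=3.4000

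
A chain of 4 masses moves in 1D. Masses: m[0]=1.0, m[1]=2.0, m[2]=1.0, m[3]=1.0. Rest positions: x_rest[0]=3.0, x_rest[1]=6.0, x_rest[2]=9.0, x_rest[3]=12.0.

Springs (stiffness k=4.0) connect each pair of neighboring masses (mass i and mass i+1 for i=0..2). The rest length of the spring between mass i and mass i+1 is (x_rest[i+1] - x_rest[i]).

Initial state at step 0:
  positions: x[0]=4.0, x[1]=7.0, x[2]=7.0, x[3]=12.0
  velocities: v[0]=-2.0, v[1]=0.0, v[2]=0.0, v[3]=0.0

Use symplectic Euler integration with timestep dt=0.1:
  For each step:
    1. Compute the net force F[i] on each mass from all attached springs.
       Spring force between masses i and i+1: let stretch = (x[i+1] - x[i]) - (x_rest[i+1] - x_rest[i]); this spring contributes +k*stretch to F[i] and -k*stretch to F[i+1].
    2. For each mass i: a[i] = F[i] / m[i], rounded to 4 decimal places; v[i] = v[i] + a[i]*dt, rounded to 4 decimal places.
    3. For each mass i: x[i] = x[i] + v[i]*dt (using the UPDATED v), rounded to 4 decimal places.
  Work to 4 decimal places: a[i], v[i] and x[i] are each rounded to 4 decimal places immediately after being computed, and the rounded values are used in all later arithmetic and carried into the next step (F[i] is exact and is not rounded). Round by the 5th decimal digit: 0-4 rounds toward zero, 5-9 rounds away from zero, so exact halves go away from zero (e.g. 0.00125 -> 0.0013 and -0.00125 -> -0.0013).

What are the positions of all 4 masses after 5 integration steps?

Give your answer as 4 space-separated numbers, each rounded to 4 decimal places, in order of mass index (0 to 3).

Answer: 3.0757 6.2306 9.3065 11.1566

Derivation:
Step 0: x=[4.0000 7.0000 7.0000 12.0000] v=[-2.0000 0.0000 0.0000 0.0000]
Step 1: x=[3.8000 6.9400 7.2000 11.9200] v=[-2.0000 -0.6000 2.0000 -0.8000]
Step 2: x=[3.6056 6.8224 7.5784 11.7712] v=[-1.9440 -1.1760 3.7840 -1.4880]
Step 3: x=[3.4199 6.6556 8.0943 11.5747] v=[-1.8573 -1.6682 5.1587 -1.9651]
Step 4: x=[3.2436 6.4528 8.6918 11.3590] v=[-1.7630 -2.0276 5.9754 -2.1573]
Step 5: x=[3.0757 6.2306 9.3065 11.1566] v=[-1.6793 -2.2216 6.1467 -2.0242]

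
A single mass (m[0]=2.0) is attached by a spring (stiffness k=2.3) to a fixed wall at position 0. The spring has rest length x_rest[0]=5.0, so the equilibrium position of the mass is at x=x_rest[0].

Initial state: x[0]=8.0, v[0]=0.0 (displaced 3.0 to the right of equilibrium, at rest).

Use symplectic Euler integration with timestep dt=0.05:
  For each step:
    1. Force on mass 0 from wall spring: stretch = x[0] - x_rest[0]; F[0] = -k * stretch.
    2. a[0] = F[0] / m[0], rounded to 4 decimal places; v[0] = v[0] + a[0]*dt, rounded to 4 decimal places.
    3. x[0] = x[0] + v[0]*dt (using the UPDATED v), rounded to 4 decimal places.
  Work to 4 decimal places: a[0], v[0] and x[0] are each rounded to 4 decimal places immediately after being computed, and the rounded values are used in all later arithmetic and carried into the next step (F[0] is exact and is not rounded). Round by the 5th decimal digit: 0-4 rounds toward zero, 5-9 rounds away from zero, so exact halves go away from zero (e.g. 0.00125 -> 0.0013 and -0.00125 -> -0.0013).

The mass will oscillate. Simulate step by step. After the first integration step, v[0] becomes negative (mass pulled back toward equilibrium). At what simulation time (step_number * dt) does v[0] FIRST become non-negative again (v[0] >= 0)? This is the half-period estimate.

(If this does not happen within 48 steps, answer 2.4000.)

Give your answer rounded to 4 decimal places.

Answer: 2.4000

Derivation:
Step 0: x=[8.0000] v=[0.0000]
Step 1: x=[7.9914] v=[-0.1725]
Step 2: x=[7.9742] v=[-0.3445]
Step 3: x=[7.9484] v=[-0.5155]
Step 4: x=[7.9142] v=[-0.6850]
Step 5: x=[7.8716] v=[-0.8526]
Step 6: x=[7.8207] v=[-1.0177]
Step 7: x=[7.7617] v=[-1.1799]
Step 8: x=[7.6948] v=[-1.3387]
Step 9: x=[7.6201] v=[-1.4937]
Step 10: x=[7.5379] v=[-1.6444]
Step 11: x=[7.4484] v=[-1.7903]
Step 12: x=[7.3518] v=[-1.9311]
Step 13: x=[7.2485] v=[-2.0663]
Step 14: x=[7.1387] v=[-2.1956]
Step 15: x=[7.0228] v=[-2.3186]
Step 16: x=[6.9011] v=[-2.4349]
Step 17: x=[6.7739] v=[-2.5442]
Step 18: x=[6.6416] v=[-2.6462]
Step 19: x=[6.5046] v=[-2.7406]
Step 20: x=[6.3632] v=[-2.8271]
Step 21: x=[6.2179] v=[-2.9055]
Step 22: x=[6.0691] v=[-2.9755]
Step 23: x=[5.9173] v=[-3.0370]
Step 24: x=[5.7628] v=[-3.0897]
Step 25: x=[5.6061] v=[-3.1336]
Step 26: x=[5.4477] v=[-3.1685]
Step 27: x=[5.2880] v=[-3.1942]
Step 28: x=[5.1275] v=[-3.2108]
Step 29: x=[4.9666] v=[-3.2181]
Step 30: x=[4.8058] v=[-3.2162]
Step 31: x=[4.6456] v=[-3.2050]
Step 32: x=[4.4864] v=[-3.1846]
Step 33: x=[4.3286] v=[-3.1551]
Step 34: x=[4.1728] v=[-3.1165]
Step 35: x=[4.0194] v=[-3.0689]
Step 36: x=[3.8688] v=[-3.0125]
Step 37: x=[3.7214] v=[-2.9475]
Step 38: x=[3.5777] v=[-2.8740]
Step 39: x=[3.4381] v=[-2.7922]
Step 40: x=[3.3030] v=[-2.7024]
Step 41: x=[3.1728] v=[-2.6048]
Step 42: x=[3.0478] v=[-2.4997]
Step 43: x=[2.9284] v=[-2.3875]
Step 44: x=[2.8150] v=[-2.2684]
Step 45: x=[2.7079] v=[-2.1428]
Step 46: x=[2.6074] v=[-2.0110]
Step 47: x=[2.5137] v=[-1.8734]
Step 48: x=[2.4272] v=[-1.7304]
v[0] did not become non-negative within 48 steps; using fallback time=2.4000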